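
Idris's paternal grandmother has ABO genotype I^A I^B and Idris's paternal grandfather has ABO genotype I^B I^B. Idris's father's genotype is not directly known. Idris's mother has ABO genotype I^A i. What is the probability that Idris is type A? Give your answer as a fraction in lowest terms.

Idris's father's ABO genotype from I^A I^B × I^B I^B: 1/2 I^A I^B, 1/2 I^B I^B.
Crossing each possibility with the mother I^A i and summing P(type A): 1/2·1/2 + 1/2·0 = 1/4.

1/4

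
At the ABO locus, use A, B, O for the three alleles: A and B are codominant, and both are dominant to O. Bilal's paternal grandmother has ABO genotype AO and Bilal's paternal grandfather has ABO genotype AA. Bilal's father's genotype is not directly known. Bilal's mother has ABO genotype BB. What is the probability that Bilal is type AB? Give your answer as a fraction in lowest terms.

Bilal's father's ABO genotype from AO × AA: 1/2 AA, 1/2 AO.
Crossing each possibility with the mother BB and summing P(type AB): 1/2·1 + 1/2·1/2 = 3/4.

3/4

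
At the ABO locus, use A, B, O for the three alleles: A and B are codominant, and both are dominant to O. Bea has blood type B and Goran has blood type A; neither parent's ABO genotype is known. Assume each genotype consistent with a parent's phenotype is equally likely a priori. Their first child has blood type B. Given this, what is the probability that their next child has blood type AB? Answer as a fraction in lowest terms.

Possible genotypes: Bea ∈ {BB, BO}; Goran ∈ {AA, AO}.
Weight each parental genotype pair by prior × P(type-B child):
  BB × AO: posterior weight 2/3; P(next child type AB) = 1/2.
  BO × AO: posterior weight 1/3; P(next child type AB) = 1/4.
Weighted sum = 5/12.

5/12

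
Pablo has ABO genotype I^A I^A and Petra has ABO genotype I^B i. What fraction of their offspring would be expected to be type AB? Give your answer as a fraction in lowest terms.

1/2

ABO cross I^A I^A × I^B i → offspring phenotypes: 1/2 A, 1/2 AB.
So P(type AB) = 1/2.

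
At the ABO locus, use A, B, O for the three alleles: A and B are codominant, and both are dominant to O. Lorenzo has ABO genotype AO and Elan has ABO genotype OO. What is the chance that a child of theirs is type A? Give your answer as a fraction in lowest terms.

ABO cross AO × OO → offspring phenotypes: 1/2 O, 1/2 A.
So P(type A) = 1/2.

1/2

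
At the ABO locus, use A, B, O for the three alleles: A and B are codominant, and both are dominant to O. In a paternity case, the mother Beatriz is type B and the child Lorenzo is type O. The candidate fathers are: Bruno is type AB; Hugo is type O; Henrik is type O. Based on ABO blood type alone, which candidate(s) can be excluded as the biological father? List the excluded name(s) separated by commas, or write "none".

Bruno

A candidate is excluded only if no genotype consistent with his phenotype could produce a type O child with a type B mother.
Bruno (type AB): no genotype consistent with that phenotype can produce a type-O child with a type-B mother.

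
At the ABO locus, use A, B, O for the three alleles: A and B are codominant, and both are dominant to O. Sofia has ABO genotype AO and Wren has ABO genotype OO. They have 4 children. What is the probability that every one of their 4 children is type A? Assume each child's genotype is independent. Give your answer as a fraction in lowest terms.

1/16

ABO cross AO × OO → 1/2 O, 1/2 A.
So P(type A) = 1/2 per child.
All 4 independent: (1/2)^4 = 1/16.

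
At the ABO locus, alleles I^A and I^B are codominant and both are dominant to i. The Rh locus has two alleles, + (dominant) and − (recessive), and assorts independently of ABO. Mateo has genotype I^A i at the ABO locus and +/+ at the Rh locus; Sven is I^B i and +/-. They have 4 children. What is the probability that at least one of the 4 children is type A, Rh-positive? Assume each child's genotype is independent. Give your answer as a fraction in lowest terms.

ABO cross I^A i × I^B i → 1/4 O, 1/4 A, 1/4 B, 1/4 AB.
Rh cross +/+ × +/- → 1 Rh+; so P(type A, Rh-positive) = 1/4 × 1 = 1/4 per child.
P(none) = (3/4)^4 = 81/256; P(at least one) = 1 − 81/256 = 175/256.

175/256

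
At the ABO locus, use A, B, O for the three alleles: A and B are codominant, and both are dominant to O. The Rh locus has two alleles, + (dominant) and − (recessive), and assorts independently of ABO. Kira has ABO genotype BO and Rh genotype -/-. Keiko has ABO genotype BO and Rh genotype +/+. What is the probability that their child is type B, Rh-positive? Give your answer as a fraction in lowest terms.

3/4

ABO cross BO × BO → offspring phenotypes: 1/4 O, 3/4 B.
Rh cross -/- × +/+ → 1 Rh+.
Independent loci: P(type B, Rh-positive) = 3/4 × 1 = 3/4.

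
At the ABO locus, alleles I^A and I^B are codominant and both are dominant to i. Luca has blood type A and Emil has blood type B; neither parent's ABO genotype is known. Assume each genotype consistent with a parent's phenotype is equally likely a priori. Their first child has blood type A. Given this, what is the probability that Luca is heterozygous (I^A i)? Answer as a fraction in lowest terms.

1/3

Possible genotypes: Luca ∈ {I^A I^A, I^A i}; Emil ∈ {I^B I^B, I^B i}.
Weight each parental genotype pair by prior × P(type-A child):
  I^A I^A × I^B i: posterior weight 2/3.
  I^A i × I^B i: posterior weight 1/3.
Sum the posterior weight over pairs where Luca is I^A i: 1/3.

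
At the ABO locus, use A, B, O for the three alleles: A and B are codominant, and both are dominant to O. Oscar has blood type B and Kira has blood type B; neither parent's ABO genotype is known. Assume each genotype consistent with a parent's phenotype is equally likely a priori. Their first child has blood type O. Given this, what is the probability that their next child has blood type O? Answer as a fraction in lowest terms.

1/4

Possible genotypes: Oscar ∈ {BB, BO}; Kira ∈ {BB, BO}.
Weight each parental genotype pair by prior × P(type-O child):
  BO × BO: posterior weight 1; P(next child type O) = 1/4.
Weighted sum = 1/4.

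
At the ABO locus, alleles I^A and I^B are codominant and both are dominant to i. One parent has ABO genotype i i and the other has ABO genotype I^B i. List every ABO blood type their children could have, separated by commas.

Gametes from i i × I^B i give offspring ABO genotypes I^B i, i i, i.e. phenotypes O, B.

O, B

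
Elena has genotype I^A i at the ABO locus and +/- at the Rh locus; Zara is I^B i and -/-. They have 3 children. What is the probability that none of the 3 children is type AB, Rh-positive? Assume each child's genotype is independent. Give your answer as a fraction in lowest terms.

343/512

ABO cross I^A i × I^B i → 1/4 O, 1/4 A, 1/4 B, 1/4 AB.
Rh cross +/- × -/- → 1/2 Rh+, 1/2 Rh-; so P(type AB, Rh-positive) = 1/4 × 1/2 = 1/8 per child.
P(not type AB, Rh-positive) = 7/8 for one child; (7/8)^3 = 343/512.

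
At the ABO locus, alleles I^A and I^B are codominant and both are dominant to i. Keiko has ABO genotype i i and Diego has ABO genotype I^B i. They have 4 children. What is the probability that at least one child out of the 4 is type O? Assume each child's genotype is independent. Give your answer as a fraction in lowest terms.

ABO cross i i × I^B i → 1/2 O, 1/2 B.
So P(type O) = 1/2 per child.
P(none) = (1/2)^4 = 1/16; P(at least one) = 1 − 1/16 = 15/16.

15/16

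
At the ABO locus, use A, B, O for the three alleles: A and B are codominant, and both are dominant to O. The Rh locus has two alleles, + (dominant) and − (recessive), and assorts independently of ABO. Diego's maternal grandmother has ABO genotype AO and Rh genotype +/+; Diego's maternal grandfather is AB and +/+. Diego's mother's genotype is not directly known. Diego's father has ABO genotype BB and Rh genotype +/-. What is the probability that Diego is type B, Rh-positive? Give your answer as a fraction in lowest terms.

Diego's mother's ABO genotype from AO × AB: 1/4 AA, 1/4 AB, 1/4 AO, 1/4 BO.
Crossing each possibility with the father BB and summing P(type B): 1/4·0 + 1/4·1/2 + 1/4·1/2 + 1/4·1 = 1/2.
Similarly for Rh via the mother's Rh distribution: P(Rh+) = 1.
Independent loci: 1/2 × 1 = 1/2.

1/2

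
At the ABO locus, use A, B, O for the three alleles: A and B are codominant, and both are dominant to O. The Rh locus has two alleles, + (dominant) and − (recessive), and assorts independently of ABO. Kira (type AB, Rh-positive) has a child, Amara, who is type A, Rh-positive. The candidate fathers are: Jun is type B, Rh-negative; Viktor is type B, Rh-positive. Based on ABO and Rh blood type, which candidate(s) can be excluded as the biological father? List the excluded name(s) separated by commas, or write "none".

A candidate is excluded only if no genotype consistent with his phenotype could produce a type A, Rh-positive child with a type AB, Rh-positive mother.
Every candidate has at least one consistent genotype combination, so none can be excluded.

none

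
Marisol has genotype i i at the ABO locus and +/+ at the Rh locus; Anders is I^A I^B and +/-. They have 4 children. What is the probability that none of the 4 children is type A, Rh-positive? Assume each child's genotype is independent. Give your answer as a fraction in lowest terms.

1/16

ABO cross i i × I^A I^B → 1/2 A, 1/2 B.
Rh cross +/+ × +/- → 1 Rh+; so P(type A, Rh-positive) = 1/2 × 1 = 1/2 per child.
P(not type A, Rh-positive) = 1/2 for one child; (1/2)^4 = 1/16.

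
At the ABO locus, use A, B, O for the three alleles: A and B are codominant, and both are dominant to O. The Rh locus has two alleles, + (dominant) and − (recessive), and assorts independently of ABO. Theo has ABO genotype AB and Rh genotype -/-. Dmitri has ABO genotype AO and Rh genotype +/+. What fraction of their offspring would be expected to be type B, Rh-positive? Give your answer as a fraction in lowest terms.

1/4

ABO cross AB × AO → offspring phenotypes: 1/2 A, 1/4 B, 1/4 AB.
Rh cross -/- × +/+ → 1 Rh+.
Independent loci: P(type B, Rh-positive) = 1/4 × 1 = 1/4.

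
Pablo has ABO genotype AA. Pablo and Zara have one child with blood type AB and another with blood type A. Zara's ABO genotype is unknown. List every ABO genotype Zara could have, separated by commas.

AB, BO

For each candidate genotype of Zara, check whether crossing it with AA can produce every observed child phenotype.
  AA → possible child types {A} ✗
  AB → possible child types {A, AB} ✓
  AO → possible child types {A} ✗
  BB → possible child types {AB} ✗
  BO → possible child types {A, AB} ✓
  OO → possible child types {A} ✗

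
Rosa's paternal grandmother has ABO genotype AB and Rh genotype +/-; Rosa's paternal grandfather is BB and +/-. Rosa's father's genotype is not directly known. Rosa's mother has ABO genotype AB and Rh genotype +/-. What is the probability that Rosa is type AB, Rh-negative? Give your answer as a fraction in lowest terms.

Rosa's father's ABO genotype from AB × BB: 1/2 AB, 1/2 BB.
Crossing each possibility with the mother AB and summing P(type AB): 1/2·1/2 + 1/2·1/2 = 1/2.
Similarly for Rh via the father's Rh distribution: P(Rh-) = 1/4.
Independent loci: 1/2 × 1/4 = 1/8.

1/8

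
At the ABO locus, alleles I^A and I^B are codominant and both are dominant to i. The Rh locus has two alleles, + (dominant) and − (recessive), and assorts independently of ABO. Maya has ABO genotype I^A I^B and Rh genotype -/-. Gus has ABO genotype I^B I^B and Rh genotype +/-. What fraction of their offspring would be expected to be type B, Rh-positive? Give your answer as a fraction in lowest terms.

ABO cross I^A I^B × I^B I^B → offspring phenotypes: 1/2 B, 1/2 AB.
Rh cross -/- × +/- → 1/2 Rh+, 1/2 Rh-.
Independent loci: P(type B, Rh-positive) = 1/2 × 1/2 = 1/4.

1/4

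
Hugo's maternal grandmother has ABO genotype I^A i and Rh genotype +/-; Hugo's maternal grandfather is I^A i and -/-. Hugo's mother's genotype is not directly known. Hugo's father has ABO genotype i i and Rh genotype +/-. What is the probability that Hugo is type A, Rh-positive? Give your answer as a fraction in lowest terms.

Hugo's mother's ABO genotype from I^A i × I^A i: 1/4 I^A I^A, 1/2 I^A i, 1/4 i i.
Crossing each possibility with the father i i and summing P(type A): 1/4·1 + 1/2·1/2 + 1/4·0 = 1/2.
Similarly for Rh via the mother's Rh distribution: P(Rh+) = 5/8.
Independent loci: 1/2 × 5/8 = 5/16.

5/16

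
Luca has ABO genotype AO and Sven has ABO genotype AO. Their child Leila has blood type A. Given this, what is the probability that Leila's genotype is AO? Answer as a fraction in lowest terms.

2/3

Cross AO × AO → 1/4 AA, 1/2 AO, 1/4 OO.
Type-A genotypes among offspring: AA (1/4), AO (1/2); total 3/4.
P(AO | type A) = (1/2) / (3/4) = 2/3.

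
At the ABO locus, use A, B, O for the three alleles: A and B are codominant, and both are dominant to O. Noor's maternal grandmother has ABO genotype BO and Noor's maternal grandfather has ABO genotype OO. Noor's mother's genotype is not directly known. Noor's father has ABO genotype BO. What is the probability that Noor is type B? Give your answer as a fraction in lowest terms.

Noor's mother's ABO genotype from BO × OO: 1/2 BO, 1/2 OO.
Crossing each possibility with the father BO and summing P(type B): 1/2·3/4 + 1/2·1/2 = 5/8.

5/8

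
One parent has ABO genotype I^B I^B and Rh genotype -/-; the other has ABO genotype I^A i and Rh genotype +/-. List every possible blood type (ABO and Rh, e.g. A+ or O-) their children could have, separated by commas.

Gametes from I^B I^B × I^A i give offspring ABO genotypes I^A I^B, I^B i, i.e. phenotypes B, AB.
Rh cross -/- × +/- → phenotypes Rh+, Rh-.
Combining independently: B+, B-, AB+, AB-.

B+, B-, AB+, AB-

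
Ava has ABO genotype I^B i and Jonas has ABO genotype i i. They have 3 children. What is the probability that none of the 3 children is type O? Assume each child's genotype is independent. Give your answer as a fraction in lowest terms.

ABO cross I^B i × i i → 1/2 O, 1/2 B.
So P(type O) = 1/2 per child.
P(not type O) = 1/2 for one child; (1/2)^3 = 1/8.

1/8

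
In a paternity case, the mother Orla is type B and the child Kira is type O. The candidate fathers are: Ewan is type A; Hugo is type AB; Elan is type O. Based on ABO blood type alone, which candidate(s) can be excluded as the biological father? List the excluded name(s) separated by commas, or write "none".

A candidate is excluded only if no genotype consistent with his phenotype could produce a type O child with a type B mother.
Hugo (type AB): no genotype consistent with that phenotype can produce a type-O child with a type-B mother.

Hugo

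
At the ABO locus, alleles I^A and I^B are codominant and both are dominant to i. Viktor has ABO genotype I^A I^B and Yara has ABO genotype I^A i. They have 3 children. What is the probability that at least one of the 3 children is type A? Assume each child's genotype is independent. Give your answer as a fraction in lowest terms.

7/8

ABO cross I^A I^B × I^A i → 1/2 A, 1/4 B, 1/4 AB.
So P(type A) = 1/2 per child.
P(none) = (1/2)^3 = 1/8; P(at least one) = 1 − 1/8 = 7/8.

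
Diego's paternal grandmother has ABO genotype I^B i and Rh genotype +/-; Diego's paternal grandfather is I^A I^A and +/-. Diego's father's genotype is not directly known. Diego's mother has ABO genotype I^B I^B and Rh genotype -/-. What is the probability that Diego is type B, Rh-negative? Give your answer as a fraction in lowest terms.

Diego's father's ABO genotype from I^B i × I^A I^A: 1/2 I^A I^B, 1/2 I^A i.
Crossing each possibility with the mother I^B I^B and summing P(type B): 1/2·1/2 + 1/2·1/2 = 1/2.
Similarly for Rh via the father's Rh distribution: P(Rh-) = 1/2.
Independent loci: 1/2 × 1/2 = 1/4.

1/4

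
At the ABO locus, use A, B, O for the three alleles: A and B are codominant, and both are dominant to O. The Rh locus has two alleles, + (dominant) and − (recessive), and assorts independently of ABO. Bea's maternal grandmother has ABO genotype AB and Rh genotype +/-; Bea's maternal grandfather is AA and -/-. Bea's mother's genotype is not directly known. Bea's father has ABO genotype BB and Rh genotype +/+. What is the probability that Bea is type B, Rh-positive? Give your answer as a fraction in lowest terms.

1/4

Bea's mother's ABO genotype from AB × AA: 1/2 AA, 1/2 AB.
Crossing each possibility with the father BB and summing P(type B): 1/2·0 + 1/2·1/2 = 1/4.
Similarly for Rh via the mother's Rh distribution: P(Rh+) = 1.
Independent loci: 1/4 × 1 = 1/4.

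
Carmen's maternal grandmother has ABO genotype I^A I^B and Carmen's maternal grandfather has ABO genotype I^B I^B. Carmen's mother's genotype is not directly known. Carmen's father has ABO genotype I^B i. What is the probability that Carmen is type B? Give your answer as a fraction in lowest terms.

Carmen's mother's ABO genotype from I^A I^B × I^B I^B: 1/2 I^A I^B, 1/2 I^B I^B.
Crossing each possibility with the father I^B i and summing P(type B): 1/2·1/2 + 1/2·1 = 3/4.

3/4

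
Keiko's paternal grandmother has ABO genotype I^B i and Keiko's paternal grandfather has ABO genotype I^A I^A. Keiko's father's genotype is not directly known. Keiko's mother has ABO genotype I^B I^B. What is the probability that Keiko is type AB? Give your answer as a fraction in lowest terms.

Keiko's father's ABO genotype from I^B i × I^A I^A: 1/2 I^A I^B, 1/2 I^A i.
Crossing each possibility with the mother I^B I^B and summing P(type AB): 1/2·1/2 + 1/2·1/2 = 1/2.

1/2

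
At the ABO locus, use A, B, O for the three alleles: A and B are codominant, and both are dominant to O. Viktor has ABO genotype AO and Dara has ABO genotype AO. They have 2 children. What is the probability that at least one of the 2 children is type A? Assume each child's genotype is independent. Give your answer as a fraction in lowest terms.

15/16

ABO cross AO × AO → 1/4 O, 3/4 A.
So P(type A) = 3/4 per child.
P(none) = (1/4)^2 = 1/16; P(at least one) = 1 − 1/16 = 15/16.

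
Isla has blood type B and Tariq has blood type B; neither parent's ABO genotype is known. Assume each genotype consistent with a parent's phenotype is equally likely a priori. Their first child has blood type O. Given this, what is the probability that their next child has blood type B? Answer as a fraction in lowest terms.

Possible genotypes: Isla ∈ {I^B I^B, I^B i}; Tariq ∈ {I^B I^B, I^B i}.
Weight each parental genotype pair by prior × P(type-O child):
  I^B i × I^B i: posterior weight 1; P(next child type B) = 3/4.
Weighted sum = 3/4.

3/4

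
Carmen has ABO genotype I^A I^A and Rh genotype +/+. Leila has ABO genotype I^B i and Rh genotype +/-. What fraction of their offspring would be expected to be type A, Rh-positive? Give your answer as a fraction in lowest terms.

1/2

ABO cross I^A I^A × I^B i → offspring phenotypes: 1/2 A, 1/2 AB.
Rh cross +/+ × +/- → 1 Rh+.
Independent loci: P(type A, Rh-positive) = 1/2 × 1 = 1/2.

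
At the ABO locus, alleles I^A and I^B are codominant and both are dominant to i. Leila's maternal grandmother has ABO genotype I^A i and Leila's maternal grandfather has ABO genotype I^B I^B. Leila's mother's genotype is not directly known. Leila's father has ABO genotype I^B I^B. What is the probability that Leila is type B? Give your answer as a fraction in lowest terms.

3/4

Leila's mother's ABO genotype from I^A i × I^B I^B: 1/2 I^A I^B, 1/2 I^B i.
Crossing each possibility with the father I^B I^B and summing P(type B): 1/2·1/2 + 1/2·1 = 3/4.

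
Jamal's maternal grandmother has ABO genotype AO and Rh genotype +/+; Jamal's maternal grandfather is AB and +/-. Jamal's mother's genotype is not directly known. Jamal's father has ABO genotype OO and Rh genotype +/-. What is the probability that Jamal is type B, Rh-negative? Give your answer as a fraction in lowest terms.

1/32

Jamal's mother's ABO genotype from AO × AB: 1/4 AA, 1/4 AB, 1/4 AO, 1/4 BO.
Crossing each possibility with the father OO and summing P(type B): 1/4·0 + 1/4·1/2 + 1/4·0 + 1/4·1/2 = 1/4.
Similarly for Rh via the mother's Rh distribution: P(Rh-) = 1/8.
Independent loci: 1/4 × 1/8 = 1/32.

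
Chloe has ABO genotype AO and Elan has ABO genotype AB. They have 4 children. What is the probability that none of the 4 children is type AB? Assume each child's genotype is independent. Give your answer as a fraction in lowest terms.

ABO cross AO × AB → 1/2 A, 1/4 B, 1/4 AB.
So P(type AB) = 1/4 per child.
P(not type AB) = 3/4 for one child; (3/4)^4 = 81/256.

81/256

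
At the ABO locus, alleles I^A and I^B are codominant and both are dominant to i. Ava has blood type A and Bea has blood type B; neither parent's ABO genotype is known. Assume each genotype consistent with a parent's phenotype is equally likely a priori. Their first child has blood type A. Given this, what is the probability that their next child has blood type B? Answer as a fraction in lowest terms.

1/12

Possible genotypes: Ava ∈ {I^A I^A, I^A i}; Bea ∈ {I^B I^B, I^B i}.
Weight each parental genotype pair by prior × P(type-A child):
  I^A I^A × I^B i: posterior weight 2/3; P(next child type B) = 0.
  I^A i × I^B i: posterior weight 1/3; P(next child type B) = 1/4.
Weighted sum = 1/12.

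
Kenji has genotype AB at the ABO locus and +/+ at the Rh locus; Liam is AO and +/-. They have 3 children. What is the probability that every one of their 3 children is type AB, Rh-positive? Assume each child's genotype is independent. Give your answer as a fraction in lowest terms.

ABO cross AB × AO → 1/2 A, 1/4 B, 1/4 AB.
Rh cross +/+ × +/- → 1 Rh+; so P(type AB, Rh-positive) = 1/4 × 1 = 1/4 per child.
All 3 independent: (1/4)^3 = 1/64.

1/64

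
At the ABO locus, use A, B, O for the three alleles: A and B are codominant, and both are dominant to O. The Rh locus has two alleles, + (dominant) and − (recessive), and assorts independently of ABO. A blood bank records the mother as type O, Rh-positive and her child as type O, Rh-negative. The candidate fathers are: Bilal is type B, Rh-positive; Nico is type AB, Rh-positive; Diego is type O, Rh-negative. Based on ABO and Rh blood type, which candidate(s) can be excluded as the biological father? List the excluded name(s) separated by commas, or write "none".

A candidate is excluded only if no genotype consistent with his phenotype could produce a type O, Rh-negative child with a type O, Rh-positive mother.
Nico (type AB, Rh+): no genotype consistent with that phenotype can produce a type-O Rh- child with a type-O mother.

Nico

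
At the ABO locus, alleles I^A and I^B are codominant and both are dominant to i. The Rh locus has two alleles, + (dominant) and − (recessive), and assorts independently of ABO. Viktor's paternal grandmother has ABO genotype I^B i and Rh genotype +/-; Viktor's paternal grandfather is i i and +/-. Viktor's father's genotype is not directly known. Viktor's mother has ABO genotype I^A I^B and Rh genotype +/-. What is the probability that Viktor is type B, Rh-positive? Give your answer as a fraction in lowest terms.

Viktor's father's ABO genotype from I^B i × i i: 1/2 I^B i, 1/2 i i.
Crossing each possibility with the mother I^A I^B and summing P(type B): 1/2·1/2 + 1/2·1/2 = 1/2.
Similarly for Rh via the father's Rh distribution: P(Rh+) = 3/4.
Independent loci: 1/2 × 3/4 = 3/8.

3/8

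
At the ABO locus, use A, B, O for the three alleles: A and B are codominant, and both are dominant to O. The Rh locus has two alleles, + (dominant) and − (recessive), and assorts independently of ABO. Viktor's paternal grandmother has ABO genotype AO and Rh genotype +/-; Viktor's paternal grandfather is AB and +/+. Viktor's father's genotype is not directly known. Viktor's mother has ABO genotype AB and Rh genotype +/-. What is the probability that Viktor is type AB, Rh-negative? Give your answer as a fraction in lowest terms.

3/64

Viktor's father's ABO genotype from AO × AB: 1/4 AA, 1/4 AB, 1/4 AO, 1/4 BO.
Crossing each possibility with the mother AB and summing P(type AB): 1/4·1/2 + 1/4·1/2 + 1/4·1/4 + 1/4·1/4 = 3/8.
Similarly for Rh via the father's Rh distribution: P(Rh-) = 1/8.
Independent loci: 3/8 × 1/8 = 3/64.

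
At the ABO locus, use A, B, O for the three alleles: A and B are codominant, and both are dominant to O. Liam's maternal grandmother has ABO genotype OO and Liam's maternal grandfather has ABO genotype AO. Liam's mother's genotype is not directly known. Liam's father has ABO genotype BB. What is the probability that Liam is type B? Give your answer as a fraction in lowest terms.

Liam's mother's ABO genotype from OO × AO: 1/2 AO, 1/2 OO.
Crossing each possibility with the father BB and summing P(type B): 1/2·1/2 + 1/2·1 = 3/4.

3/4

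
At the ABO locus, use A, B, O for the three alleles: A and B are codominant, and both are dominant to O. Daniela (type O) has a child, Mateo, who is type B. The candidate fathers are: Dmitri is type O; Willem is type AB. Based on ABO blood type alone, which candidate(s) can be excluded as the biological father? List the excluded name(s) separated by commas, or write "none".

A candidate is excluded only if no genotype consistent with his phenotype could produce a type B child with a type O mother.
Dmitri (type O): no genotype consistent with that phenotype can produce a type-B child with a type-O mother.

Dmitri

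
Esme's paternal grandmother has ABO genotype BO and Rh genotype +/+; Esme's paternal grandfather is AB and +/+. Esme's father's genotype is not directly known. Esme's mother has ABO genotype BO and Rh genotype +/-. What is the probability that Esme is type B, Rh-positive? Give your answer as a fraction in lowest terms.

5/8

Esme's father's ABO genotype from BO × AB: 1/4 AB, 1/4 AO, 1/4 BB, 1/4 BO.
Crossing each possibility with the mother BO and summing P(type B): 1/4·1/2 + 1/4·1/4 + 1/4·1 + 1/4·3/4 = 5/8.
Similarly for Rh via the father's Rh distribution: P(Rh+) = 1.
Independent loci: 5/8 × 1 = 5/8.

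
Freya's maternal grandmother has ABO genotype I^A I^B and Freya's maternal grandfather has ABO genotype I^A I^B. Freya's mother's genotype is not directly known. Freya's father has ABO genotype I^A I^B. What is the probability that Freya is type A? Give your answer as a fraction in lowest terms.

1/4

Freya's mother's ABO genotype from I^A I^B × I^A I^B: 1/4 I^A I^A, 1/2 I^A I^B, 1/4 I^B I^B.
Crossing each possibility with the father I^A I^B and summing P(type A): 1/4·1/2 + 1/2·1/4 + 1/4·0 = 1/4.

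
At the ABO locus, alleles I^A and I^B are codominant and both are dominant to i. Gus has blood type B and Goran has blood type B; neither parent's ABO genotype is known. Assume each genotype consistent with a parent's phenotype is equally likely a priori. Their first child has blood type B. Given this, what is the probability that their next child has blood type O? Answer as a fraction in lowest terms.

1/20

Possible genotypes: Gus ∈ {I^B I^B, I^B i}; Goran ∈ {I^B I^B, I^B i}.
Weight each parental genotype pair by prior × P(type-B child):
  I^B I^B × I^B I^B: posterior weight 4/15; P(next child type O) = 0.
  I^B I^B × I^B i: posterior weight 4/15; P(next child type O) = 0.
  I^B i × I^B I^B: posterior weight 4/15; P(next child type O) = 0.
  I^B i × I^B i: posterior weight 1/5; P(next child type O) = 1/4.
Weighted sum = 1/20.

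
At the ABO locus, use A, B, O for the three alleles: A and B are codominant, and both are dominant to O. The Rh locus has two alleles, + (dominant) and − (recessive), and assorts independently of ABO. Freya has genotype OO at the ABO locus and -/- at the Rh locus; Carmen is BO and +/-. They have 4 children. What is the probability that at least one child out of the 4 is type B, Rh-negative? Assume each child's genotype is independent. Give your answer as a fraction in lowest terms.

175/256

ABO cross OO × BO → 1/2 O, 1/2 B.
Rh cross -/- × +/- → 1/2 Rh+, 1/2 Rh-; so P(type B, Rh-negative) = 1/2 × 1/2 = 1/4 per child.
P(none) = (3/4)^4 = 81/256; P(at least one) = 1 − 81/256 = 175/256.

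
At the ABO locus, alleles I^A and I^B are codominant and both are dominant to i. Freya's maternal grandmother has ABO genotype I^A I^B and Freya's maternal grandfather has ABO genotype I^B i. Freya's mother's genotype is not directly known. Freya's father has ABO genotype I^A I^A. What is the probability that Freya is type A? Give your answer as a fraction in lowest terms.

1/2

Freya's mother's ABO genotype from I^A I^B × I^B i: 1/4 I^A I^B, 1/4 I^A i, 1/4 I^B I^B, 1/4 I^B i.
Crossing each possibility with the father I^A I^A and summing P(type A): 1/4·1/2 + 1/4·1 + 1/4·0 + 1/4·1/2 = 1/2.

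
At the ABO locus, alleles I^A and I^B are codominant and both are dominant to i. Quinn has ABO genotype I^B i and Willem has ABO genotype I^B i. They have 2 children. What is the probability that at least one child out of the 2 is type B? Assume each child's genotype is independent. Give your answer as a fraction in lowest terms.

15/16

ABO cross I^B i × I^B i → 1/4 O, 3/4 B.
So P(type B) = 3/4 per child.
P(none) = (1/4)^2 = 1/16; P(at least one) = 1 − 1/16 = 15/16.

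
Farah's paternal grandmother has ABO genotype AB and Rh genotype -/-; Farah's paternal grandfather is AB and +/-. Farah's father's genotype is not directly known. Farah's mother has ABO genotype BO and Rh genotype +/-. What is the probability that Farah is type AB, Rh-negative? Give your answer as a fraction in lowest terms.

3/32

Farah's father's ABO genotype from AB × AB: 1/4 AA, 1/2 AB, 1/4 BB.
Crossing each possibility with the mother BO and summing P(type AB): 1/4·1/2 + 1/2·1/4 + 1/4·0 = 1/4.
Similarly for Rh via the father's Rh distribution: P(Rh-) = 3/8.
Independent loci: 1/4 × 3/8 = 3/32.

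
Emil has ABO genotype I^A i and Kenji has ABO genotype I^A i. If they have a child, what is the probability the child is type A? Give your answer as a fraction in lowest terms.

ABO cross I^A i × I^A i → offspring phenotypes: 1/4 O, 3/4 A.
So P(type A) = 3/4.

3/4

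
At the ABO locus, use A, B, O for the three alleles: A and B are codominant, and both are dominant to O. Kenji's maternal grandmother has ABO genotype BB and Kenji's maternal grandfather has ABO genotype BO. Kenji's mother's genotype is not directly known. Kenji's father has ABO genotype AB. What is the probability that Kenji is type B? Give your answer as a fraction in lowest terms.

1/2

Kenji's mother's ABO genotype from BB × BO: 1/2 BB, 1/2 BO.
Crossing each possibility with the father AB and summing P(type B): 1/2·1/2 + 1/2·1/2 = 1/2.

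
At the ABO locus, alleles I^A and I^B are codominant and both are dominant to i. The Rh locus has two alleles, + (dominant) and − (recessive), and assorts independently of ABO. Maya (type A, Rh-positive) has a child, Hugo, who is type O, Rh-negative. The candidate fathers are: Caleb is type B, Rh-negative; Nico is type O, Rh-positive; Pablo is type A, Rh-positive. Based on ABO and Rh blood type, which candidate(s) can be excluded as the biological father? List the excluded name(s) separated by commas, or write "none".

none

A candidate is excluded only if no genotype consistent with his phenotype could produce a type O, Rh-negative child with a type A, Rh-positive mother.
Every candidate has at least one consistent genotype combination, so none can be excluded.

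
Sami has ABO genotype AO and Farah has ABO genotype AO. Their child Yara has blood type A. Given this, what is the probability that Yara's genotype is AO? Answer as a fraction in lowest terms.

Cross AO × AO → 1/4 AA, 1/2 AO, 1/4 OO.
Type-A genotypes among offspring: AA (1/4), AO (1/2); total 3/4.
P(AO | type A) = (1/2) / (3/4) = 2/3.

2/3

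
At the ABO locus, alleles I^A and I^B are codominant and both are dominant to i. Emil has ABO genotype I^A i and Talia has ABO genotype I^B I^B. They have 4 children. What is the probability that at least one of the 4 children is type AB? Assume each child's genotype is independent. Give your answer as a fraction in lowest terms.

15/16

ABO cross I^A i × I^B I^B → 1/2 B, 1/2 AB.
So P(type AB) = 1/2 per child.
P(none) = (1/2)^4 = 1/16; P(at least one) = 1 − 1/16 = 15/16.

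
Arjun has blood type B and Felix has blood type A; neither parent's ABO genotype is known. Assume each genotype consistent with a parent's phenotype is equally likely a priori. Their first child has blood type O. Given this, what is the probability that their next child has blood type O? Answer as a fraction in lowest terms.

1/4

Possible genotypes: Arjun ∈ {BB, BO}; Felix ∈ {AA, AO}.
Weight each parental genotype pair by prior × P(type-O child):
  BO × AO: posterior weight 1; P(next child type O) = 1/4.
Weighted sum = 1/4.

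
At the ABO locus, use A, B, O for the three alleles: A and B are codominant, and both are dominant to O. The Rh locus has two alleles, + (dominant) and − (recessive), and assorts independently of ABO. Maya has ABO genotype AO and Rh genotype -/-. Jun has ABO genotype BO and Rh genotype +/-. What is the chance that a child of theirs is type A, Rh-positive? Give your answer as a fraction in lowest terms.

1/8

ABO cross AO × BO → offspring phenotypes: 1/4 O, 1/4 A, 1/4 B, 1/4 AB.
Rh cross -/- × +/- → 1/2 Rh+, 1/2 Rh-.
Independent loci: P(type A, Rh-positive) = 1/4 × 1/2 = 1/8.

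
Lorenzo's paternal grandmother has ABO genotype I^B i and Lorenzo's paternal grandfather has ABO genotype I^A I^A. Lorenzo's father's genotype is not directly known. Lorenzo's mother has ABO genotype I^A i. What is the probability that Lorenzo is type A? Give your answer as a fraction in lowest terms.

Lorenzo's father's ABO genotype from I^B i × I^A I^A: 1/2 I^A I^B, 1/2 I^A i.
Crossing each possibility with the mother I^A i and summing P(type A): 1/2·1/2 + 1/2·3/4 = 5/8.

5/8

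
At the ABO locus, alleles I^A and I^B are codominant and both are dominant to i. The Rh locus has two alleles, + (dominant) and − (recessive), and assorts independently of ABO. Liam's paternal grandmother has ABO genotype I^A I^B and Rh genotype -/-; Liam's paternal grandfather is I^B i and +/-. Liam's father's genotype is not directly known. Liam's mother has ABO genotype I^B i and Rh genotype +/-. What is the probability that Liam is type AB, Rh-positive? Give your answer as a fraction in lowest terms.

Liam's father's ABO genotype from I^A I^B × I^B i: 1/4 I^A I^B, 1/4 I^A i, 1/4 I^B I^B, 1/4 I^B i.
Crossing each possibility with the mother I^B i and summing P(type AB): 1/4·1/4 + 1/4·1/4 + 1/4·0 + 1/4·0 = 1/8.
Similarly for Rh via the father's Rh distribution: P(Rh+) = 5/8.
Independent loci: 1/8 × 5/8 = 5/64.

5/64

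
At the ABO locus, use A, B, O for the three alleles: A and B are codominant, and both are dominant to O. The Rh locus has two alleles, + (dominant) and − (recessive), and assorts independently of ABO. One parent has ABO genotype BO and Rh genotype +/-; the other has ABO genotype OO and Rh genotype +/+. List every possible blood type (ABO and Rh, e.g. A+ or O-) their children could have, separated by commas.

Gametes from BO × OO give offspring ABO genotypes BO, OO, i.e. phenotypes O, B.
Rh cross +/- × +/+ → phenotypes Rh+.
Combining independently: O+, B+.

O+, B+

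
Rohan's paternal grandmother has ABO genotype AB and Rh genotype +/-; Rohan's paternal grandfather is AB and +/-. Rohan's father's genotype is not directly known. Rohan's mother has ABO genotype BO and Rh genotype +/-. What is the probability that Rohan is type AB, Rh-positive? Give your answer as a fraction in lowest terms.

Rohan's father's ABO genotype from AB × AB: 1/4 AA, 1/2 AB, 1/4 BB.
Crossing each possibility with the mother BO and summing P(type AB): 1/4·1/2 + 1/2·1/4 + 1/4·0 = 1/4.
Similarly for Rh via the father's Rh distribution: P(Rh+) = 3/4.
Independent loci: 1/4 × 3/4 = 3/16.

3/16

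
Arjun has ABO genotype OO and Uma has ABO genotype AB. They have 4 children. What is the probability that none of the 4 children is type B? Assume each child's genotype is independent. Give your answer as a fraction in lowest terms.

1/16

ABO cross OO × AB → 1/2 A, 1/2 B.
So P(type B) = 1/2 per child.
P(not type B) = 1/2 for one child; (1/2)^4 = 1/16.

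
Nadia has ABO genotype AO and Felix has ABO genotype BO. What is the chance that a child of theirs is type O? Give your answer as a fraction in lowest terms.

1/4

ABO cross AO × BO → offspring phenotypes: 1/4 O, 1/4 A, 1/4 B, 1/4 AB.
So P(type O) = 1/4.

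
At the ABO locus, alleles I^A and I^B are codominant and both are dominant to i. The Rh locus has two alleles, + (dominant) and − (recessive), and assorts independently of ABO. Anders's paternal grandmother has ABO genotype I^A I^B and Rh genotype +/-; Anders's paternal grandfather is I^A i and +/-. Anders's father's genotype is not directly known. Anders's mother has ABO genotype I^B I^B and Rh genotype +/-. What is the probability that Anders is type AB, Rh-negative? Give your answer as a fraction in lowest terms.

1/8

Anders's father's ABO genotype from I^A I^B × I^A i: 1/4 I^A I^A, 1/4 I^A I^B, 1/4 I^A i, 1/4 I^B i.
Crossing each possibility with the mother I^B I^B and summing P(type AB): 1/4·1 + 1/4·1/2 + 1/4·1/2 + 1/4·0 = 1/2.
Similarly for Rh via the father's Rh distribution: P(Rh-) = 1/4.
Independent loci: 1/2 × 1/4 = 1/8.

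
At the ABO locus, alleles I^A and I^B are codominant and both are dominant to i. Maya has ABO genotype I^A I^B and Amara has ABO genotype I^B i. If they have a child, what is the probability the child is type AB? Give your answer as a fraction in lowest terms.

ABO cross I^A I^B × I^B i → offspring phenotypes: 1/4 A, 1/2 B, 1/4 AB.
So P(type AB) = 1/4.

1/4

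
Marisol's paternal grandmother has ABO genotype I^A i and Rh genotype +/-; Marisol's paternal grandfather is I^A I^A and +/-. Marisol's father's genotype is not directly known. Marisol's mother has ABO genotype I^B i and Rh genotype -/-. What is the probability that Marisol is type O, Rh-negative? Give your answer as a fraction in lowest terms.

1/16

Marisol's father's ABO genotype from I^A i × I^A I^A: 1/2 I^A I^A, 1/2 I^A i.
Crossing each possibility with the mother I^B i and summing P(type O): 1/2·0 + 1/2·1/4 = 1/8.
Similarly for Rh via the father's Rh distribution: P(Rh-) = 1/2.
Independent loci: 1/8 × 1/2 = 1/16.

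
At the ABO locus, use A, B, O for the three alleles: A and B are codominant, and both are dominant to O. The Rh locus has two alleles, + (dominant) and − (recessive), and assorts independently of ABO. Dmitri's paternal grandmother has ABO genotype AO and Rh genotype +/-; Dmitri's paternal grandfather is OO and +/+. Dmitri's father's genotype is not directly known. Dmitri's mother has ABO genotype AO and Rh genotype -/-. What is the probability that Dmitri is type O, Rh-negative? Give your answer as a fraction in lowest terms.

Dmitri's father's ABO genotype from AO × OO: 1/2 AO, 1/2 OO.
Crossing each possibility with the mother AO and summing P(type O): 1/2·1/4 + 1/2·1/2 = 3/8.
Similarly for Rh via the father's Rh distribution: P(Rh-) = 1/4.
Independent loci: 3/8 × 1/4 = 3/32.

3/32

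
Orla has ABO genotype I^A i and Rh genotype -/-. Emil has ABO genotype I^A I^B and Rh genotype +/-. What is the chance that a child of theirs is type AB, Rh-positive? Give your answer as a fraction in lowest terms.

ABO cross I^A i × I^A I^B → offspring phenotypes: 1/2 A, 1/4 B, 1/4 AB.
Rh cross -/- × +/- → 1/2 Rh+, 1/2 Rh-.
Independent loci: P(type AB, Rh-positive) = 1/4 × 1/2 = 1/8.

1/8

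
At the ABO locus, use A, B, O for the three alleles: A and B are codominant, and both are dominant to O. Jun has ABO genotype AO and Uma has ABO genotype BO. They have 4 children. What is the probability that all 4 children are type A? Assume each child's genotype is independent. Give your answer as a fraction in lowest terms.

1/256

ABO cross AO × BO → 1/4 O, 1/4 A, 1/4 B, 1/4 AB.
So P(type A) = 1/4 per child.
All 4 independent: (1/4)^4 = 1/256.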